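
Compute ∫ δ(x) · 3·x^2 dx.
0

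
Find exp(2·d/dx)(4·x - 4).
4 x + 4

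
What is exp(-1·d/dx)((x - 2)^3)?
x^{3} - 9 x^{2} + 27 x - 27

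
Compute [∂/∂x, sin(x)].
\cos{\left(x \right)}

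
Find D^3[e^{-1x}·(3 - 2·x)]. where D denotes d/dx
\left(2 x - 9\right) e^{- x}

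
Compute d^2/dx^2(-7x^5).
- 140 x^{3}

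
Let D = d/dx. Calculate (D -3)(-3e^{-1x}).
12 e^{- x}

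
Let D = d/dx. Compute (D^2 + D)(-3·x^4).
12 x^{2} \left(- x - 3\right)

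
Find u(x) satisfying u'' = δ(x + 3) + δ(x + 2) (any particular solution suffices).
\frac{|x + 3|}{2} + \frac{|x + 2|}{2}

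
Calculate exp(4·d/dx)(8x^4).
8 x^{4} + 128 x^{3} + 768 x^{2} + 2048 x + 2048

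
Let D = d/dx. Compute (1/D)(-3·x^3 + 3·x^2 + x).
- \frac{3 x^{4}}{4} + x^{3} + \frac{x^{2}}{2}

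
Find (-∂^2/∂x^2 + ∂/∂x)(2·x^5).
10 x^{3} \left(x - 4\right)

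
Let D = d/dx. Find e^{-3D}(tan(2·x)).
\tan{\left(2 x - 6 \right)}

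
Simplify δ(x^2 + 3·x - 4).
\frac{\delta(x + 4) + \delta(x - 1)}{5}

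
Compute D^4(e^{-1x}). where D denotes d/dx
e^{- x}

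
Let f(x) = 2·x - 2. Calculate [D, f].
2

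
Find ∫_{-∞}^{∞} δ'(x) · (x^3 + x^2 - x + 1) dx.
1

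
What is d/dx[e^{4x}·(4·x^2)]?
8 x \left(2 x + 1\right) e^{4 x}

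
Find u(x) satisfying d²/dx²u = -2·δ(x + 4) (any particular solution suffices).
-|x + 4|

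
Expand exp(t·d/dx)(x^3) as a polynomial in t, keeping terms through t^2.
x \left(3 t^{2} + 3 t x + x^{2}\right)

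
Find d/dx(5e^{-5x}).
- 25 e^{- 5 x}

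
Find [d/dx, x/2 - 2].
\frac{1}{2}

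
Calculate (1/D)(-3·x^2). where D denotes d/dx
- x^{3}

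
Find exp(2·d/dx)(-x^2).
- x^{2} - 4 x - 4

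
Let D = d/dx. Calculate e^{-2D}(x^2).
x^{2} - 4 x + 4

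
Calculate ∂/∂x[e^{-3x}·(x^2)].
x \left(2 - 3 x\right) e^{- 3 x}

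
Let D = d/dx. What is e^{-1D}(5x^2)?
5 x^{2} - 10 x + 5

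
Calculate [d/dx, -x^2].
- 2 x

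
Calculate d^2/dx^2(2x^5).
40 x^{3}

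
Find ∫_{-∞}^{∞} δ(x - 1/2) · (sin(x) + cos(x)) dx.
\sqrt{2} \sin{\left(\frac{1}{2} + \frac{\pi}{4} \right)}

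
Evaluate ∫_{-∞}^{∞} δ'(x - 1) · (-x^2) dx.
2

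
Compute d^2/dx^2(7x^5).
140 x^{3}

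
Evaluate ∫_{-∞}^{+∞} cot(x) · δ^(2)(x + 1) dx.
- \frac{2 \cot{\left(1 \right)}}{\sin^{2}{\left(1 \right)}}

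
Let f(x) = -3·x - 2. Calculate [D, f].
-3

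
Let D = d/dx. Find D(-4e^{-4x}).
16 e^{- 4 x}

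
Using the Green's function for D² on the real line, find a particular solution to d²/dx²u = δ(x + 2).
\frac{|x + 2|}{2}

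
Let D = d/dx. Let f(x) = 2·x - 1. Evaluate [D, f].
2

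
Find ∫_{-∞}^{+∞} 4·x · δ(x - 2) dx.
8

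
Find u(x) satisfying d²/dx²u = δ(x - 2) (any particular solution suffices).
\frac{|x - 2|}{2}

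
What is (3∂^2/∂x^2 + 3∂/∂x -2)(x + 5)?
- 2 x - 7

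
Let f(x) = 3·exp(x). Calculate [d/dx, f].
3 e^{x}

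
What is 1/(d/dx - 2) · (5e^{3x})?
5 e^{3 x}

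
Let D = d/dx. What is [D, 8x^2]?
16 x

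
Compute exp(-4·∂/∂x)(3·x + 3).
3 x - 9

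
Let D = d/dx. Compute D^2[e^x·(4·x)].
4 \left(x + 2\right) e^{x}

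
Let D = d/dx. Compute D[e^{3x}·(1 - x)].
\left(2 - 3 x\right) e^{3 x}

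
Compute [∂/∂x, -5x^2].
- 10 x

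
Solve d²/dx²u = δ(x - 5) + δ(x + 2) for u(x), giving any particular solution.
\frac{|x - 5|}{2} + \frac{|x + 2|}{2}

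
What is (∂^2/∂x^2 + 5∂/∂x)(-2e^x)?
- 12 e^{x}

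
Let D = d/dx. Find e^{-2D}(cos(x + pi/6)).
\cos{\left(x - 2 + \frac{\pi}{6} \right)}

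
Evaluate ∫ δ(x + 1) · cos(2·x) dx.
\cos{\left(2 \right)}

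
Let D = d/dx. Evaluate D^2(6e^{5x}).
150 e^{5 x}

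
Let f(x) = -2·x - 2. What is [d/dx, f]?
-2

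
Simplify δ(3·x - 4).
\frac{\delta(x - 4/3)}{3}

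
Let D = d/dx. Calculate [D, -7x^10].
- 70 x^{9}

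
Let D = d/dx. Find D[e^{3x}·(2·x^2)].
2 x \left(3 x + 2\right) e^{3 x}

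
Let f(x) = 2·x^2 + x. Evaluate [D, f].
4 x + 1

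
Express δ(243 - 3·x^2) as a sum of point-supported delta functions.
\frac{\delta(x - 9) + \delta(x + 9)}{54}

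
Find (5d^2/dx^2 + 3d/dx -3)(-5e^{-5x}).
- 535 e^{- 5 x}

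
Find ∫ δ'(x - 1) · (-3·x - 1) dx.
3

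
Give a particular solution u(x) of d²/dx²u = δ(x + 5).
\frac{|x + 5|}{2}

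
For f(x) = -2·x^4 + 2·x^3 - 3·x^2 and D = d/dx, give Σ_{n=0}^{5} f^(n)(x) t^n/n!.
- 2 t^{4} - t^{3} \left(8 x - 2\right) - t^{2} \left(12 x^{2} - 6 x + 3\right) - 2 t x \left(4 x^{2} - 3 x + 3\right) - 2 x^{4} + 2 x^{3} - 3 x^{2}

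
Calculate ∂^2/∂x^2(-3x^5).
- 60 x^{3}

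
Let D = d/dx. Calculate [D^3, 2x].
6D^{2}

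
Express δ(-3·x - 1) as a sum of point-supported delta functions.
\frac{\delta(x + 1/3)}{3}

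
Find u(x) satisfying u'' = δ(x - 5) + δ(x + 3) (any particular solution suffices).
\frac{|x - 5|}{2} + \frac{|x + 3|}{2}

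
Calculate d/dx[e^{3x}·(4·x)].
\left(12 x + 4\right) e^{3 x}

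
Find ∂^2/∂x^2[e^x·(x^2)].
\left(x^{2} + 4 x + 2\right) e^{x}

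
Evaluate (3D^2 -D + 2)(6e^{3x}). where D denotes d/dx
156 e^{3 x}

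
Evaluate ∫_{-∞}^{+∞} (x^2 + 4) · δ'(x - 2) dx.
-4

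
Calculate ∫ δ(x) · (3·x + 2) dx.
2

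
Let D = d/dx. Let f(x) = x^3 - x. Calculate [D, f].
3 x^{2} - 1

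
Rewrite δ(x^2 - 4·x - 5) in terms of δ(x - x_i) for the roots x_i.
\frac{\delta(x - 5) + \delta(x + 1)}{6}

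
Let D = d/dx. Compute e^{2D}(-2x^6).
- 2 x^{6} - 24 x^{5} - 120 x^{4} - 320 x^{3} - 480 x^{2} - 384 x - 128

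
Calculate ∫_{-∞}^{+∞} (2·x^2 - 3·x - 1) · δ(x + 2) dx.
13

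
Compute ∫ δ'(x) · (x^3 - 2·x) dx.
2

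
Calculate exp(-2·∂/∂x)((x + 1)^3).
x^{3} - 3 x^{2} + 3 x - 1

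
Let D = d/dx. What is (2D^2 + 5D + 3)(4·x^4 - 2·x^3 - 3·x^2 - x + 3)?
12 x^{4} + 74 x^{3} + 57 x^{2} - 57 x - 8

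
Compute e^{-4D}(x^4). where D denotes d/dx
x^{4} - 16 x^{3} + 96 x^{2} - 256 x + 256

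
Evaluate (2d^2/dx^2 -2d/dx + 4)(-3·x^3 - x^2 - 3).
- 12 x^{3} + 14 x^{2} - 32 x - 16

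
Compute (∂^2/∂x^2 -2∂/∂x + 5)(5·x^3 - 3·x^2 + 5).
25 x^{3} - 45 x^{2} + 42 x + 19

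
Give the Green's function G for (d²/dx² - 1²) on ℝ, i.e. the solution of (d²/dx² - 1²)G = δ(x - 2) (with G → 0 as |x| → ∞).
-\frac{e^{-|x - 2|}}{2}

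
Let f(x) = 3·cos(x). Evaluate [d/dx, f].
- 3 \sin{\left(x \right)}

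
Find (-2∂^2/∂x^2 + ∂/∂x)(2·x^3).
6 x \left(x - 4\right)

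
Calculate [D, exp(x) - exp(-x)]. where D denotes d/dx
2 \cosh{\left(x \right)}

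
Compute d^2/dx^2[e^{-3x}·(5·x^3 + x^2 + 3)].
\left(45 x^{3} - 81 x^{2} + 18 x + 29\right) e^{- 3 x}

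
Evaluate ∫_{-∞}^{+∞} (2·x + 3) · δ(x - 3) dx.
9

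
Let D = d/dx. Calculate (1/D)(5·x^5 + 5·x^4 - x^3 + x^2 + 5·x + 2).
\frac{5 x^{6}}{6} + x^{5} - \frac{x^{4}}{4} + \frac{x^{3}}{3} + \frac{5 x^{2}}{2} + 2 x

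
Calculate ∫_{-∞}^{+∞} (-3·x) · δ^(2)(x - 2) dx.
0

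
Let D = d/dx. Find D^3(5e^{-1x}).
- 5 e^{- x}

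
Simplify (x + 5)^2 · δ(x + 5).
0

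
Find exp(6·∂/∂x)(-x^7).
- x^{7} - 42 x^{6} - 756 x^{5} - 7560 x^{4} - 45360 x^{3} - 163296 x^{2} - 326592 x - 279936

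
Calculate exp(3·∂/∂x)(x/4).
\frac{x}{4} + \frac{3}{4}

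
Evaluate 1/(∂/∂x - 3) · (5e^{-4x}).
- \frac{5 e^{- 4 x}}{7}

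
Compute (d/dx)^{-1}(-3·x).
- \frac{3 x^{2}}{2}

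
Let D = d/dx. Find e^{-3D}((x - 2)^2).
x^{2} - 10 x + 25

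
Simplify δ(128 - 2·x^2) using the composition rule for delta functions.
\frac{\delta(x - 8) + \delta(x + 8)}{32}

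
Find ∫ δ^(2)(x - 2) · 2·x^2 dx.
4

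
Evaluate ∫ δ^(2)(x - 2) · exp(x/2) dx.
\frac{e}{4}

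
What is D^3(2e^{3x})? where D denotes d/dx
54 e^{3 x}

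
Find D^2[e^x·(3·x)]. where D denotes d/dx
3 \left(x + 2\right) e^{x}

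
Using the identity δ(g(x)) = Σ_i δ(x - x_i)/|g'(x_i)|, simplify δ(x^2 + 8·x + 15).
\frac{\delta(x + 3) + \delta(x + 5)}{2}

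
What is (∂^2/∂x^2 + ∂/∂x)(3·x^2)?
6 x + 6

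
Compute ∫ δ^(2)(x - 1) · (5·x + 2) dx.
0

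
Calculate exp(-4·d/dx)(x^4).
x^{4} - 16 x^{3} + 96 x^{2} - 256 x + 256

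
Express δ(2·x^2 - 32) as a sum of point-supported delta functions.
\frac{\delta(x - 4) + \delta(x + 4)}{16}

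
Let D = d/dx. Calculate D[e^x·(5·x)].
5 \left(x + 1\right) e^{x}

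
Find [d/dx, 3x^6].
18 x^{5}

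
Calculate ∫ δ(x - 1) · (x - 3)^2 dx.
4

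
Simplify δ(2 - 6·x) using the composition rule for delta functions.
\frac{\delta(x - 1/3)}{6}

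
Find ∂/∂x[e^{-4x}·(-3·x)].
3 \left(4 x - 1\right) e^{- 4 x}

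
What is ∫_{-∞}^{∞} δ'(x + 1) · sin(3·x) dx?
- 3 \cos{\left(3 \right)}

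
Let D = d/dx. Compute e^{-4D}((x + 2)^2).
x^{2} - 4 x + 4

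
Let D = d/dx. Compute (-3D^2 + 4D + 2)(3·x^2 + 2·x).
6 x^{2} + 28 x - 10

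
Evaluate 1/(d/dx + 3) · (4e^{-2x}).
4 e^{- 2 x}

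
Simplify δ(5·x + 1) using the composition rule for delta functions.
\frac{\delta(x + 1/5)}{5}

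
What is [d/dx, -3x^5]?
- 15 x^{4}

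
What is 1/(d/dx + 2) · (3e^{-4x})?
- \frac{3 e^{- 4 x}}{2}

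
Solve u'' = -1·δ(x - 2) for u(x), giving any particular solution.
-\frac{|x - 2|}{2}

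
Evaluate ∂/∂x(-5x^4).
- 20 x^{3}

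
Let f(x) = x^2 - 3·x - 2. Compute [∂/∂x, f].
2 x - 3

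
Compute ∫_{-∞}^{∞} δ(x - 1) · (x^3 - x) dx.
0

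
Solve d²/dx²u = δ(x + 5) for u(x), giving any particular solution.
\frac{|x + 5|}{2}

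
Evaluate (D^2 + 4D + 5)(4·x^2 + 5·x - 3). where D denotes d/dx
20 x^{2} + 57 x + 13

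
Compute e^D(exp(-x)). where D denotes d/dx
e^{- x - 1}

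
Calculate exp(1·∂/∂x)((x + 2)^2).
x^{2} + 6 x + 9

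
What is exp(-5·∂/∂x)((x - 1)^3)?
x^{3} - 18 x^{2} + 108 x - 216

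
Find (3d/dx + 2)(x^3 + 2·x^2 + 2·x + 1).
2 x^{3} + 13 x^{2} + 16 x + 8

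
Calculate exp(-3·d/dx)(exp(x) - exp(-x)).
- e^{3 - x} + e^{x - 3}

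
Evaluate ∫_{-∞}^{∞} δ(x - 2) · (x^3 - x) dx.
6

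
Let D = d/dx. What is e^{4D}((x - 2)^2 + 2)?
x^{2} + 4 x + 6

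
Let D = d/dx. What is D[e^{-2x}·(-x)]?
\left(2 x - 1\right) e^{- 2 x}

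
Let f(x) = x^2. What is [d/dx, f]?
2 x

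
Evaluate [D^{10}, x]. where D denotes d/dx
10D^{9}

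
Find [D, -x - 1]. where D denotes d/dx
-1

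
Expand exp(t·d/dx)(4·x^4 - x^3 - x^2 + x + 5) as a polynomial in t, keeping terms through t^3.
t^{3} \left(16 x - 1\right) + t^{2} \left(24 x^{2} - 3 x - 1\right) + t \left(16 x^{3} - 3 x^{2} - 2 x + 1\right) + 4 x^{4} - x^{3} - x^{2} + x + 5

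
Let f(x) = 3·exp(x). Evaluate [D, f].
3 e^{x}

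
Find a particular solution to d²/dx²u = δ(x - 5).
\frac{|x - 5|}{2}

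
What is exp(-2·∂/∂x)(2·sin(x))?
2 \sin{\left(x - 2 \right)}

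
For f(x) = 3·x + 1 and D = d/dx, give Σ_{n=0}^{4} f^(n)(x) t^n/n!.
3 t + 3 x + 1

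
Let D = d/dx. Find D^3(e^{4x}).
64 e^{4 x}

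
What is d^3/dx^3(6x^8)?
2016 x^{5}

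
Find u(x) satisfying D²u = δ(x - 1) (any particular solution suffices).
\frac{|x - 1|}{2}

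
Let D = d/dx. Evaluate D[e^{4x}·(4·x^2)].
8 x \left(2 x + 1\right) e^{4 x}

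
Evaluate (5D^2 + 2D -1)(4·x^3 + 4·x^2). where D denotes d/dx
- 4 x^{3} + 20 x^{2} + 136 x + 40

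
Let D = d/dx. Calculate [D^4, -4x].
-16D^{3}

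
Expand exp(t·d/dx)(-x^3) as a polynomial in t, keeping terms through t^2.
x \left(- 3 t^{2} - 3 t x - x^{2}\right)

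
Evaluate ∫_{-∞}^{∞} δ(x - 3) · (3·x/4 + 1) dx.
\frac{13}{4}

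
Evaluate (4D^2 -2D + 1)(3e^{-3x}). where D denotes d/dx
129 e^{- 3 x}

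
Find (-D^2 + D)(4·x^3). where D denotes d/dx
12 x \left(x - 2\right)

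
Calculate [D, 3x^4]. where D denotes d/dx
12 x^{3}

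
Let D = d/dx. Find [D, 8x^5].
40 x^{4}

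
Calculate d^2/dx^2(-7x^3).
- 42 x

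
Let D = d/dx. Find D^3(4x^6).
480 x^{3}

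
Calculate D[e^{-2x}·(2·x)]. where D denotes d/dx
2 \left(1 - 2 x\right) e^{- 2 x}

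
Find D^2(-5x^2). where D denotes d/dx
-10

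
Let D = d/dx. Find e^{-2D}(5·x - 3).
5 x - 13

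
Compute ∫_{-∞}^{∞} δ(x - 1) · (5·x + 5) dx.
10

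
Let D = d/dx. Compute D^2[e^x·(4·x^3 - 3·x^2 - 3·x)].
\left(4 x^{3} + 21 x^{2} + 9 x - 12\right) e^{x}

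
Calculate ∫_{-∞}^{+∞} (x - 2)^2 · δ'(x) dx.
4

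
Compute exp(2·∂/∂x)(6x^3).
6 x^{3} + 36 x^{2} + 72 x + 48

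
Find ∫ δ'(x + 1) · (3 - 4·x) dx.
4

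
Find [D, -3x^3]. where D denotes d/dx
- 9 x^{2}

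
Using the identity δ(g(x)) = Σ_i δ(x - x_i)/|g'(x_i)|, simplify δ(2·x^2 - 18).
\frac{\delta(x - 3) + \delta(x + 3)}{12}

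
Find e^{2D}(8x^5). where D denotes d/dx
8 x^{5} + 80 x^{4} + 320 x^{3} + 640 x^{2} + 640 x + 256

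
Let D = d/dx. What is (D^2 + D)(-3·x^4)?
12 x^{2} \left(- x - 3\right)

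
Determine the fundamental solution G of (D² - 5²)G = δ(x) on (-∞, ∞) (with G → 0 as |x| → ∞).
-\frac{e^{-5|x|}}{10}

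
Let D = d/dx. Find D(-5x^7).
- 35 x^{6}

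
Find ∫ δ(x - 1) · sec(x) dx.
\sec{\left(1 \right)}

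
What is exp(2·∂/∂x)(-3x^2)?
- 3 x^{2} - 12 x - 12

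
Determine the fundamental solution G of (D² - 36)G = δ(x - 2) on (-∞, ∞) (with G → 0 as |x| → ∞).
-\frac{e^{-6|x - 2|}}{12}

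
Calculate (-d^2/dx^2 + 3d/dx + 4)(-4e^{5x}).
24 e^{5 x}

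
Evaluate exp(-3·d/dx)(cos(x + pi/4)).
\cos{\left(x - 3 + \frac{\pi}{4} \right)}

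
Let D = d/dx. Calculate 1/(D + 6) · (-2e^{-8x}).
e^{- 8 x}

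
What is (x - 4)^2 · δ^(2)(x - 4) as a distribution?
2\delta(x - 4)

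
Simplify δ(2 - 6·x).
\frac{\delta(x - 1/3)}{6}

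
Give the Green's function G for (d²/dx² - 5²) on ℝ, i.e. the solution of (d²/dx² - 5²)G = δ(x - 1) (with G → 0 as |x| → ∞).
-\frac{e^{-5|x - 1|}}{10}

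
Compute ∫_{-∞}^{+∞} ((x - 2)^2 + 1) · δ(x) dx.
5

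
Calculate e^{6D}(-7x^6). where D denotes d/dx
- 7 x^{6} - 252 x^{5} - 3780 x^{4} - 30240 x^{3} - 136080 x^{2} - 326592 x - 326592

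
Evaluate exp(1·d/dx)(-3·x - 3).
- 3 x - 6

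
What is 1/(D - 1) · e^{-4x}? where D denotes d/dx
- \frac{e^{- 4 x}}{5}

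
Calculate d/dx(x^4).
4 x^{3}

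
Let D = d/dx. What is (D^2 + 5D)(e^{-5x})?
0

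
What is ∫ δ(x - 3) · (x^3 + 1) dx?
28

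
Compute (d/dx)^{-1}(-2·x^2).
- \frac{2 x^{3}}{3}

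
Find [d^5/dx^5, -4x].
-20\frac{d^{4}}{dx^{4}}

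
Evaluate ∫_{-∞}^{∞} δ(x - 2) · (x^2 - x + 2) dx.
4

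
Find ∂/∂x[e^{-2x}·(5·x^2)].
10 x \left(1 - x\right) e^{- 2 x}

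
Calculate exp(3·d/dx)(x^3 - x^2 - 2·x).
x^{3} + 8 x^{2} + 19 x + 12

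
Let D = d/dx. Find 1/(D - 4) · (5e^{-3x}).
- \frac{5 e^{- 3 x}}{7}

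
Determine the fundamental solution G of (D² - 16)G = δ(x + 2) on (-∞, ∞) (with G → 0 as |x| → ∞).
-\frac{e^{-4|x + 2|}}{8}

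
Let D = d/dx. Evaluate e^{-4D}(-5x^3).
- 5 x^{3} + 60 x^{2} - 240 x + 320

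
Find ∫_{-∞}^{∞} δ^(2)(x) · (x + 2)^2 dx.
2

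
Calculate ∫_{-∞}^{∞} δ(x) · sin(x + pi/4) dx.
\frac{\sqrt{2}}{2}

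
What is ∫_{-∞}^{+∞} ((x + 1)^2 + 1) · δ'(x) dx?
-2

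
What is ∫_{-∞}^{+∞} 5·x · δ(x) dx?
0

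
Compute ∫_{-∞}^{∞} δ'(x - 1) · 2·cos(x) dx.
2 \sin{\left(1 \right)}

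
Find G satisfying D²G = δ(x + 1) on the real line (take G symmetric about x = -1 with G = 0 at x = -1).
\frac{|x + 1|}{2}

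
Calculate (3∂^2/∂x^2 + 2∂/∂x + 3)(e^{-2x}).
11 e^{- 2 x}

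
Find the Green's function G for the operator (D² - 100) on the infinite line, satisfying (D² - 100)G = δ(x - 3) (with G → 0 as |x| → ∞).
-\frac{e^{-10|x - 3|}}{20}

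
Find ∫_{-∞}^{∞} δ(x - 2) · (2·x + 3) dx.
7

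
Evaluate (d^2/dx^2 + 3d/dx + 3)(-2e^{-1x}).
- 2 e^{- x}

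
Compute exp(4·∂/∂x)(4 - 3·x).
- 3 x - 8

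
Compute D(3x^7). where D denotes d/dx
21 x^{6}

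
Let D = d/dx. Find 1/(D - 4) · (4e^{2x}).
- 2 e^{2 x}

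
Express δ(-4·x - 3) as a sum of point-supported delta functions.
\frac{\delta(x + 3/4)}{4}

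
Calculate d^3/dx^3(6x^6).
720 x^{3}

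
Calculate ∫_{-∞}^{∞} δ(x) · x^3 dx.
0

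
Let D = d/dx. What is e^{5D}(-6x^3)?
- 6 x^{3} - 90 x^{2} - 450 x - 750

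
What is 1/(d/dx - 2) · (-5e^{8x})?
- \frac{5 e^{8 x}}{6}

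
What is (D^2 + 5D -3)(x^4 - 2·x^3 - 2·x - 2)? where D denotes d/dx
- 3 x^{4} + 26 x^{3} - 18 x^{2} - 6 x - 4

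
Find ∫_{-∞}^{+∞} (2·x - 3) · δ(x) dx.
-3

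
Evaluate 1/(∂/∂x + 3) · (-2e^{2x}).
- \frac{2 e^{2 x}}{5}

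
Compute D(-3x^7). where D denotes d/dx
- 21 x^{6}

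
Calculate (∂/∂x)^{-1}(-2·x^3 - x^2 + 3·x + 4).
- \frac{x^{4}}{2} - \frac{x^{3}}{3} + \frac{3 x^{2}}{2} + 4 x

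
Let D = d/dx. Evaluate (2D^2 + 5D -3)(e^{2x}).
15 e^{2 x}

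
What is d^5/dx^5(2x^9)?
30240 x^{4}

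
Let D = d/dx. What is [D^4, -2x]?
-8D^{3}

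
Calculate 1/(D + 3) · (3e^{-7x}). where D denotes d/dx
- \frac{3 e^{- 7 x}}{4}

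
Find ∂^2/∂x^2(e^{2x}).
4 e^{2 x}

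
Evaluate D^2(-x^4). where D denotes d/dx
- 12 x^{2}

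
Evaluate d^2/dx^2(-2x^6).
- 60 x^{4}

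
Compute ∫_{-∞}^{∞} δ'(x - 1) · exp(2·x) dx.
- 2 e^{2}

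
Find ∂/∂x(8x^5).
40 x^{4}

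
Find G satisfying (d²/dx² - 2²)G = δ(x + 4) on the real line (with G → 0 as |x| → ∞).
-\frac{e^{-2|x + 4|}}{4}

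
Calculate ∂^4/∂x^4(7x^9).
21168 x^{5}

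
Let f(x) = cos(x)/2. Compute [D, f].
- \frac{\sin{\left(x \right)}}{2}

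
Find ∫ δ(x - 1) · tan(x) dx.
\tan{\left(1 \right)}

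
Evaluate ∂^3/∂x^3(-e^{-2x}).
8 e^{- 2 x}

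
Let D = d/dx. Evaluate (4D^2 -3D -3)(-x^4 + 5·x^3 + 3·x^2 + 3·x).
3 x^{4} - 3 x^{3} - 102 x^{2} + 93 x + 15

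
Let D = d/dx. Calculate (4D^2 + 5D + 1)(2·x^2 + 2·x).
2 x^{2} + 22 x + 26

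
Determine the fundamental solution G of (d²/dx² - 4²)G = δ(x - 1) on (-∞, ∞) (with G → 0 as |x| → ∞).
-\frac{e^{-4|x - 1|}}{8}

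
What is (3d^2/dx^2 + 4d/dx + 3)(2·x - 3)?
6 x - 1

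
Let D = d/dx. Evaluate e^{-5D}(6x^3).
6 x^{3} - 90 x^{2} + 450 x - 750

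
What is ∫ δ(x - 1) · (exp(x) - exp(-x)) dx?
2 \sinh{\left(1 \right)}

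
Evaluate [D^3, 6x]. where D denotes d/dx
18D^{2}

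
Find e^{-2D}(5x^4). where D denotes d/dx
5 x^{4} - 40 x^{3} + 120 x^{2} - 160 x + 80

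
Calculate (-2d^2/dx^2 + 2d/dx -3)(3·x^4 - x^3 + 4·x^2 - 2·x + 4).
- 9 x^{4} + 27 x^{3} - 90 x^{2} + 34 x - 32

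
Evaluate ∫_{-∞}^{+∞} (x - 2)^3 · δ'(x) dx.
-12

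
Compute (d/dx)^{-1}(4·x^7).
\frac{x^{8}}{2}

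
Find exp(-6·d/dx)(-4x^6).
- 4 x^{6} + 144 x^{5} - 2160 x^{4} + 17280 x^{3} - 77760 x^{2} + 186624 x - 186624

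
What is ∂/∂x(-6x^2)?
- 12 x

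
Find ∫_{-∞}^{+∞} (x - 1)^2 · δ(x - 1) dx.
0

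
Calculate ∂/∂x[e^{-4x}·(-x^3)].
x^{2} \left(4 x - 3\right) e^{- 4 x}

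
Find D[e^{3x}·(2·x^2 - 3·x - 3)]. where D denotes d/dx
\left(6 x^{2} - 5 x - 12\right) e^{3 x}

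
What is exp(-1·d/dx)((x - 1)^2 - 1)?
x^{2} - 4 x + 3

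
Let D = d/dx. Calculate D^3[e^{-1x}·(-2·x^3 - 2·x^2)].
2 x \left(x^{2} - 8 x + 12\right) e^{- x}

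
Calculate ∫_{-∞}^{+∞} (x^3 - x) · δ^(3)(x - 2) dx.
-6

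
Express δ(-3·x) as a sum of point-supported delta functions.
\frac{\delta(x)}{3}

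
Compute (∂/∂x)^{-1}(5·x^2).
\frac{5 x^{3}}{3}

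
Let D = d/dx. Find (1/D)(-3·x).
- \frac{3 x^{2}}{2}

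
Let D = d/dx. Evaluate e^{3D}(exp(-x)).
e^{- x - 3}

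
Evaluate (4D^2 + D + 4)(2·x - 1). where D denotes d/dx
8 x - 2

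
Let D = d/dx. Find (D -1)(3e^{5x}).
12 e^{5 x}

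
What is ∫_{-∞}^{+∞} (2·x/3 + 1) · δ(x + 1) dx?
\frac{1}{3}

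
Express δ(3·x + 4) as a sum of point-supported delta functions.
\frac{\delta(x + 4/3)}{3}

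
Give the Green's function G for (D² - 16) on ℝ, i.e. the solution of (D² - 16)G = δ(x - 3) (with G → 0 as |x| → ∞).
-\frac{e^{-4|x - 3|}}{8}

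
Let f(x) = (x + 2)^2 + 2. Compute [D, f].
2 x + 4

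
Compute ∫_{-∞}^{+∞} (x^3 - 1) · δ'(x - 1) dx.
-3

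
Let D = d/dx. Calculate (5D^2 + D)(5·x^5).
25 x^{3} \left(x + 20\right)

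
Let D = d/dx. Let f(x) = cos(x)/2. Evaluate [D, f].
- \frac{\sin{\left(x \right)}}{2}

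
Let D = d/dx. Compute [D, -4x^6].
- 24 x^{5}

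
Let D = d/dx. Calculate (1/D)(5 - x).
- \frac{x^{2}}{2} + 5 x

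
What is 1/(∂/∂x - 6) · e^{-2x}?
- \frac{e^{- 2 x}}{8}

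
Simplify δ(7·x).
\frac{\delta(x)}{7}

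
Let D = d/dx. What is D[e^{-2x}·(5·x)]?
5 \left(1 - 2 x\right) e^{- 2 x}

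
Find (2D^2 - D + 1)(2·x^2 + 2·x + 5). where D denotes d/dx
2 x^{2} - 2 x + 11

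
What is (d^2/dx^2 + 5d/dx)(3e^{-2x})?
- 18 e^{- 2 x}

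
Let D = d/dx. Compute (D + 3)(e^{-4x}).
- e^{- 4 x}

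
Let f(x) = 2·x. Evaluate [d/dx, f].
2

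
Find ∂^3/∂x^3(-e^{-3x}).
27 e^{- 3 x}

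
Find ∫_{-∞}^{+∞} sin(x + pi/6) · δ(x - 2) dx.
\sin{\left(\frac{\pi}{6} + 2 \right)}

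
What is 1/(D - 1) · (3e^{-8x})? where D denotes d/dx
- \frac{e^{- 8 x}}{3}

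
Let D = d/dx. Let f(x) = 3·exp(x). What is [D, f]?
3 e^{x}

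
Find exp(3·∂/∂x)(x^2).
x^{2} + 6 x + 9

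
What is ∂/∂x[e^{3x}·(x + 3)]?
\left(3 x + 10\right) e^{3 x}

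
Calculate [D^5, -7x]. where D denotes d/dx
-35D^{4}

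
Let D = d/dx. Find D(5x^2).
10 x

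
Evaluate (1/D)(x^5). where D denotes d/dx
\frac{x^{6}}{6}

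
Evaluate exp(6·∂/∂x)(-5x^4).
- 5 x^{4} - 120 x^{3} - 1080 x^{2} - 4320 x - 6480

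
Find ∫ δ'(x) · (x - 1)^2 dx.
2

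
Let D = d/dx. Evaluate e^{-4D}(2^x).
2^{x - 4}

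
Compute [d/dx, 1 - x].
-1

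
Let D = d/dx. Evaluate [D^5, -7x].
-35D^{4}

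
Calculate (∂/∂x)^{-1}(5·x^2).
\frac{5 x^{3}}{3}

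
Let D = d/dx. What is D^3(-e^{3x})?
- 27 e^{3 x}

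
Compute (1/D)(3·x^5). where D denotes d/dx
\frac{x^{6}}{2}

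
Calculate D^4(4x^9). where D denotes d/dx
12096 x^{5}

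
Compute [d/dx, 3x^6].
18 x^{5}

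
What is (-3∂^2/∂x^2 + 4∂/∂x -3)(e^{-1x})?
- 10 e^{- x}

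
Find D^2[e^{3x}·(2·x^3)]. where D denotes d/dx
6 x \left(3 x^{2} + 6 x + 2\right) e^{3 x}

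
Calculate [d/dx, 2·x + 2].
2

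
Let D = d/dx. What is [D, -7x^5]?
- 35 x^{4}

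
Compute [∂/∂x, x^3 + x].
3 x^{2} + 1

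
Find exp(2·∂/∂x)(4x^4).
4 x^{4} + 32 x^{3} + 96 x^{2} + 128 x + 64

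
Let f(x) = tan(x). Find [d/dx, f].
\frac{1}{\cos^{2}{\left(x \right)}}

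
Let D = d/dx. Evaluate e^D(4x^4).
4 x^{4} + 16 x^{3} + 24 x^{2} + 16 x + 4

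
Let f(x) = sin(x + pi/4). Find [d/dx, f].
\cos{\left(x + \frac{\pi}{4} \right)}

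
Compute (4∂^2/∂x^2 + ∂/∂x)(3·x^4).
12 x^{2} \left(x + 12\right)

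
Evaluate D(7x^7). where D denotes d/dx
49 x^{6}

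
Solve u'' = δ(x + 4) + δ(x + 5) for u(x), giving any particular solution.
\frac{|x + 4|}{2} + \frac{|x + 5|}{2}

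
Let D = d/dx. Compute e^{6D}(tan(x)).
\tan{\left(x + 6 \right)}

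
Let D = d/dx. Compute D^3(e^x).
e^{x}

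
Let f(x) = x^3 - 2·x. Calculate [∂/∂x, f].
3 x^{2} - 2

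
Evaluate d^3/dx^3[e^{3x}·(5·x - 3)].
\left(135 x + 54\right) e^{3 x}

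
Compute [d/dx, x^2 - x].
2 x - 1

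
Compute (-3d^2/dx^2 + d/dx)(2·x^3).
6 x \left(x - 6\right)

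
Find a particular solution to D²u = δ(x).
\frac{|x|}{2}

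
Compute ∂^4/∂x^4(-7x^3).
0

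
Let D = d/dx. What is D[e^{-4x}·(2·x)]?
2 \left(1 - 4 x\right) e^{- 4 x}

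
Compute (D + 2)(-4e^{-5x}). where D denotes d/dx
12 e^{- 5 x}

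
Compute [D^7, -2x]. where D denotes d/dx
-14D^{6}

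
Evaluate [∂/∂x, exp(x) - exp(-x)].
2 \cosh{\left(x \right)}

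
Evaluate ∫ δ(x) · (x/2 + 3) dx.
3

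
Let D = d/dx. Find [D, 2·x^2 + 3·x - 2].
4 x + 3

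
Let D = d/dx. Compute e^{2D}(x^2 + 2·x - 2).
x^{2} + 6 x + 6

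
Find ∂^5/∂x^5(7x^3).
0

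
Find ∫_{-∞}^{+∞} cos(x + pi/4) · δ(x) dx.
\frac{\sqrt{2}}{2}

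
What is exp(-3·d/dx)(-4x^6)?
- 4 x^{6} + 72 x^{5} - 540 x^{4} + 2160 x^{3} - 4860 x^{2} + 5832 x - 2916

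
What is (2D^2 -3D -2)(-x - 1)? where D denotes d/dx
2 x + 5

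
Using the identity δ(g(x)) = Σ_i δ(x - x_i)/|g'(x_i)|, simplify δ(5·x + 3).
\frac{\delta(x + 3/5)}{5}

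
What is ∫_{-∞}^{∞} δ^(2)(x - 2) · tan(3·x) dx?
\frac{18 \tan{\left(6 \right)}}{\cos^{2}{\left(6 \right)}}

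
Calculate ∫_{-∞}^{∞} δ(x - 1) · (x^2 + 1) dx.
2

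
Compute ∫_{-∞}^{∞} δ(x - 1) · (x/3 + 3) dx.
\frac{10}{3}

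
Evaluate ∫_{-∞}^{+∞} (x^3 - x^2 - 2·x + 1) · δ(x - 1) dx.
-1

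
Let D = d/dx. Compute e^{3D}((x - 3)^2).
x^{2}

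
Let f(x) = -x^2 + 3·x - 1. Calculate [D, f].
3 - 2 x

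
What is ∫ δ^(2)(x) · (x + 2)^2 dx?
2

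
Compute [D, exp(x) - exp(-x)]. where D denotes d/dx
2 \cosh{\left(x \right)}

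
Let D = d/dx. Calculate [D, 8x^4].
32 x^{3}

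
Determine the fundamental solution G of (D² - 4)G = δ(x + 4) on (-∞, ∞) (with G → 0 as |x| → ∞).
-\frac{e^{-2|x + 4|}}{4}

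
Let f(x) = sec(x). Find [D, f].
\tan{\left(x \right)} \sec{\left(x \right)}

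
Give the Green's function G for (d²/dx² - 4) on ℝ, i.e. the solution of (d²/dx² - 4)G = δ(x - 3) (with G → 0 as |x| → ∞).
-\frac{e^{-2|x - 3|}}{4}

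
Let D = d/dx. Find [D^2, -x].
-2D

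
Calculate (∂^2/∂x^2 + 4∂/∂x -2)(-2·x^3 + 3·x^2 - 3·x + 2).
4 x^{3} - 30 x^{2} + 18 x - 10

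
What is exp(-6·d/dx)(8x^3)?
8 x^{3} - 144 x^{2} + 864 x - 1728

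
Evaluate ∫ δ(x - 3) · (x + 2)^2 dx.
25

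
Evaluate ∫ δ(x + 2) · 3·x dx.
-6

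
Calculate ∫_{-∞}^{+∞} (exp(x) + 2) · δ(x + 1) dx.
e^{-1} + 2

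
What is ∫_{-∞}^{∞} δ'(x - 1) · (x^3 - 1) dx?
-3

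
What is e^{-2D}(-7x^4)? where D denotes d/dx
- 7 x^{4} + 56 x^{3} - 168 x^{2} + 224 x - 112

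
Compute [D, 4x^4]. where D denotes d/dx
16 x^{3}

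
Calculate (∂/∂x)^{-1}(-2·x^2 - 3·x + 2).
- \frac{2 x^{3}}{3} - \frac{3 x^{2}}{2} + 2 x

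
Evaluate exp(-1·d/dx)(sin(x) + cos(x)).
\sqrt{2} \cos{\left(- x + \frac{\pi}{4} + 1 \right)}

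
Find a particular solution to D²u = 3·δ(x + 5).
\frac{3|x + 5|}{2}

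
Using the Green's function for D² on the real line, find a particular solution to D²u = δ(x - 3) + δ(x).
\frac{|x - 3|}{2} + \frac{|x|}{2}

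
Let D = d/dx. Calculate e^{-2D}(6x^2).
6 x^{2} - 24 x + 24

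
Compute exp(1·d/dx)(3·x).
3 x + 3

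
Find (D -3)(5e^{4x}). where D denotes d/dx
5 e^{4 x}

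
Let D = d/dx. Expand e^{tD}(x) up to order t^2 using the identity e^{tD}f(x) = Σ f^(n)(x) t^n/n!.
t + x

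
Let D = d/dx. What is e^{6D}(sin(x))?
\sin{\left(x + 6 \right)}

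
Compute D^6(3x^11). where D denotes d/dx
997920 x^{5}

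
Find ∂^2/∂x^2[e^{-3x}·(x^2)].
\left(9 x^{2} - 12 x + 2\right) e^{- 3 x}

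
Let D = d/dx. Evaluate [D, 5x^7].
35 x^{6}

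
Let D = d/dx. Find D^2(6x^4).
72 x^{2}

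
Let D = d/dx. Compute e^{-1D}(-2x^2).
- 2 x^{2} + 4 x - 2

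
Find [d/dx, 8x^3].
24 x^{2}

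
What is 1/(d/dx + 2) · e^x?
\frac{e^{x}}{3}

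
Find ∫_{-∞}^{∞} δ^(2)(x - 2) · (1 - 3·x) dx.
0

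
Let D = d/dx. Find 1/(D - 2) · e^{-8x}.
- \frac{e^{- 8 x}}{10}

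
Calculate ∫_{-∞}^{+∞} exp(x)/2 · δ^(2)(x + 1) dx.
\frac{1}{2 e}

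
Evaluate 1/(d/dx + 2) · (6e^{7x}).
\frac{2 e^{7 x}}{3}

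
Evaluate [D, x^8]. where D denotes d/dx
8 x^{7}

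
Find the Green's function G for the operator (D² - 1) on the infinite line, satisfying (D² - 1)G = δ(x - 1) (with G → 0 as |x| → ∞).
-\frac{e^{-|x - 1|}}{2}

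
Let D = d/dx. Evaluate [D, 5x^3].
15 x^{2}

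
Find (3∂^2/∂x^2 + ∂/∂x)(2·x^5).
10 x^{3} \left(x + 12\right)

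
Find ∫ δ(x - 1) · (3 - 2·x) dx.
1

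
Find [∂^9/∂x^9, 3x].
27\frac{d^{8}}{dx^{8}}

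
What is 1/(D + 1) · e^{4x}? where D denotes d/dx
\frac{e^{4 x}}{5}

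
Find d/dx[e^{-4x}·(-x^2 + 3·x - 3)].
\left(4 x^{2} - 14 x + 15\right) e^{- 4 x}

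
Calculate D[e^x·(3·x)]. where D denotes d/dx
3 \left(x + 1\right) e^{x}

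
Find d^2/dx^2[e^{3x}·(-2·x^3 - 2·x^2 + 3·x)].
\left(- 18 x^{3} - 54 x^{2} - 9 x + 14\right) e^{3 x}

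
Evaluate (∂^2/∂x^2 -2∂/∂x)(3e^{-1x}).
9 e^{- x}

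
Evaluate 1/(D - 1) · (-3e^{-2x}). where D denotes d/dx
e^{- 2 x}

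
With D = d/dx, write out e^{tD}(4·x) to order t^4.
4 t + 4 x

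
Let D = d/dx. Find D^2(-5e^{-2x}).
- 20 e^{- 2 x}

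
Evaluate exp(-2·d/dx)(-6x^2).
- 6 x^{2} + 24 x - 24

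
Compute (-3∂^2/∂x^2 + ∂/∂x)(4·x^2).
8 x - 24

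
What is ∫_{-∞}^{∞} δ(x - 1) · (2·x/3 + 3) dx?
\frac{11}{3}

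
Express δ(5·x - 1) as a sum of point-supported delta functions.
\frac{\delta(x - 1/5)}{5}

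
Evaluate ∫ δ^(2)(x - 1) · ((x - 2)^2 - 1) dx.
2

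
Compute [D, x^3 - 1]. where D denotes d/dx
3 x^{2}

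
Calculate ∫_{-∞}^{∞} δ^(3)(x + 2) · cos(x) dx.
\sin{\left(2 \right)}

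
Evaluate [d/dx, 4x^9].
36 x^{8}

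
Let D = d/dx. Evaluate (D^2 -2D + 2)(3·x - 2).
6 x - 10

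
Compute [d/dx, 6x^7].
42 x^{6}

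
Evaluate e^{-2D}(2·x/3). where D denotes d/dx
\frac{2 x}{3} - \frac{4}{3}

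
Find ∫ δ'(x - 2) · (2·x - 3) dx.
-2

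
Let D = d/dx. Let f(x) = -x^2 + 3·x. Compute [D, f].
3 - 2 x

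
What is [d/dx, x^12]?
12 x^{11}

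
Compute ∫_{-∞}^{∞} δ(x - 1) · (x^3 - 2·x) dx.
-1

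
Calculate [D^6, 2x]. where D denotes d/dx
12D^{5}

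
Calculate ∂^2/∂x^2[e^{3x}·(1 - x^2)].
\left(- 9 x^{2} - 12 x + 7\right) e^{3 x}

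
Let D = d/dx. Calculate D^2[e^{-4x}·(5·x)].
40 \left(2 x - 1\right) e^{- 4 x}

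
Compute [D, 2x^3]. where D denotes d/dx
6 x^{2}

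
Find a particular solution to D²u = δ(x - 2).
\frac{|x - 2|}{2}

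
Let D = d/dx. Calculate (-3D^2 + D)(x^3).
3 x \left(x - 6\right)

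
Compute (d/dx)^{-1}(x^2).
\frac{x^{3}}{3}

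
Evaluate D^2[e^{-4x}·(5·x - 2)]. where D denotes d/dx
8 \left(10 x - 9\right) e^{- 4 x}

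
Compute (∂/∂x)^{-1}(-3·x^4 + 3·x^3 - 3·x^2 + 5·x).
- \frac{3 x^{5}}{5} + \frac{3 x^{4}}{4} - x^{3} + \frac{5 x^{2}}{2}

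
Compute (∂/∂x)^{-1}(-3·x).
- \frac{3 x^{2}}{2}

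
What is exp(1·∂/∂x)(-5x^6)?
- 5 x^{6} - 30 x^{5} - 75 x^{4} - 100 x^{3} - 75 x^{2} - 30 x - 5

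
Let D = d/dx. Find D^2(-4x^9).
- 288 x^{7}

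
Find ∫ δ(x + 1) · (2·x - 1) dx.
-3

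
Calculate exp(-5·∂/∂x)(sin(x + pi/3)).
\sin{\left(x - 5 + \frac{\pi}{3} \right)}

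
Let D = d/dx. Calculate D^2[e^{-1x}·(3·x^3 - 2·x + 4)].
\left(3 x^{3} - 18 x^{2} + 16 x + 8\right) e^{- x}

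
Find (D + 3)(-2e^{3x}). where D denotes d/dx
- 12 e^{3 x}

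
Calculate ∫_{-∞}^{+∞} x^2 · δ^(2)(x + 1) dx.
2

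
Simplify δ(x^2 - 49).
\frac{\delta(x - 7) + \delta(x + 7)}{14}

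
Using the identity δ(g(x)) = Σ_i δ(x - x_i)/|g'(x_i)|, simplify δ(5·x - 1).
\frac{\delta(x - 1/5)}{5}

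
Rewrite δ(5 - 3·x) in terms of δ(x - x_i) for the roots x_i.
\frac{\delta(x - 5/3)}{3}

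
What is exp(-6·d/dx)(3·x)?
3 x - 18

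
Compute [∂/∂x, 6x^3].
18 x^{2}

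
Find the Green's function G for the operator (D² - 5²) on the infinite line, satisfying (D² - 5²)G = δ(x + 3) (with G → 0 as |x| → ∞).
-\frac{e^{-5|x + 3|}}{10}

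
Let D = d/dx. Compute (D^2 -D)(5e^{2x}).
10 e^{2 x}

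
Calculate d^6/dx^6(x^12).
665280 x^{6}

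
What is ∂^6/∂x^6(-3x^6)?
-2160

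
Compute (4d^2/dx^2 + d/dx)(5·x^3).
15 x \left(x + 8\right)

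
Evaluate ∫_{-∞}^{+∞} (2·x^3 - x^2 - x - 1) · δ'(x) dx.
1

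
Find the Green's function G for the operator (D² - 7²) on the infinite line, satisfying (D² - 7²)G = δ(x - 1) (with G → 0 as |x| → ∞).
-\frac{e^{-7|x - 1|}}{14}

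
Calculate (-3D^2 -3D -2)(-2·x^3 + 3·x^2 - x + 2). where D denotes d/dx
4 x^{3} + 12 x^{2} + 20 x - 19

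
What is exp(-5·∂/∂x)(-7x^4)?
- 7 x^{4} + 140 x^{3} - 1050 x^{2} + 3500 x - 4375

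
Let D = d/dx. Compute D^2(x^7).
42 x^{5}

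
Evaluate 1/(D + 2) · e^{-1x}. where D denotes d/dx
e^{- x}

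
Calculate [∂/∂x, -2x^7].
- 14 x^{6}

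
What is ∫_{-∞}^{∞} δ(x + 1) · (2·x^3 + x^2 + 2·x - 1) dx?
-4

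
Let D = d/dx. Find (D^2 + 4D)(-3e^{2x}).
- 36 e^{2 x}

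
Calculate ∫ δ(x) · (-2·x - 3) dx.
-3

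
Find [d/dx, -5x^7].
- 35 x^{6}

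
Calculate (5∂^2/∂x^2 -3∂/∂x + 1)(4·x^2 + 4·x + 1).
4 x^{2} - 20 x + 29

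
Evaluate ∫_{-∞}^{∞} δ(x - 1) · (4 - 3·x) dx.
1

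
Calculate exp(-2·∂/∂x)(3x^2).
3 x^{2} - 12 x + 12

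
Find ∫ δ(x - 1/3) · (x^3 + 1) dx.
\frac{28}{27}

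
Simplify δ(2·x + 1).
\frac{\delta(x + 1/2)}{2}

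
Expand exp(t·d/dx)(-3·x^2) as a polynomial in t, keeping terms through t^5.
- 3 t^{2} - 6 t x - 3 x^{2}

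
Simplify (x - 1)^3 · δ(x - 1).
0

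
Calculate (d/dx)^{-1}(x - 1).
\frac{x^{2}}{2} - x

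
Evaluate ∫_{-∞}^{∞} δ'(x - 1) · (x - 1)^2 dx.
0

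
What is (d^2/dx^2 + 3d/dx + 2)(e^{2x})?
12 e^{2 x}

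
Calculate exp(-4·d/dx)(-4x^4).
- 4 x^{4} + 64 x^{3} - 384 x^{2} + 1024 x - 1024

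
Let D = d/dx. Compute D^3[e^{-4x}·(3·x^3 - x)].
2 \left(- 96 x^{3} + 216 x^{2} - 76 x - 15\right) e^{- 4 x}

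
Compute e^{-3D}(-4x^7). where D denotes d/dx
- 4 x^{7} + 84 x^{6} - 756 x^{5} + 3780 x^{4} - 11340 x^{3} + 20412 x^{2} - 20412 x + 8748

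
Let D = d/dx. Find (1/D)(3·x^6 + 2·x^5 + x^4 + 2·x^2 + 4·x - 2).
\frac{3 x^{7}}{7} + \frac{x^{6}}{3} + \frac{x^{5}}{5} + \frac{2 x^{3}}{3} + 2 x^{2} - 2 x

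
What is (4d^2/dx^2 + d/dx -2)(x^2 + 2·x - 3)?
- 2 x^{2} - 2 x + 16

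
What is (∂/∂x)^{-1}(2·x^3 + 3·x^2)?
\frac{x^{4}}{2} + x^{3}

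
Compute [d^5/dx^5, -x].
-5\frac{d^{4}}{dx^{4}}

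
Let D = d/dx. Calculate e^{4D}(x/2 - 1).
\frac{x}{2} + 1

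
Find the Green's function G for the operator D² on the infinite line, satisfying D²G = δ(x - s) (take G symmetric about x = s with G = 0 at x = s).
\frac{|x - s|}{2}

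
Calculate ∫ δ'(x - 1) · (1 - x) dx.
1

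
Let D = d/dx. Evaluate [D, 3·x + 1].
3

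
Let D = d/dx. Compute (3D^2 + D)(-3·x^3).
9 x \left(- x - 6\right)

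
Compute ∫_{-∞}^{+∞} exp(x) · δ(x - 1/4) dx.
e^{\frac{1}{4}}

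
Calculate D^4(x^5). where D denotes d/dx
120 x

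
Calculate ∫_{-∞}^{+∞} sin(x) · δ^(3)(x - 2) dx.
\cos{\left(2 \right)}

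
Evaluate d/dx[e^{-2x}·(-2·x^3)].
x^{2} \left(4 x - 6\right) e^{- 2 x}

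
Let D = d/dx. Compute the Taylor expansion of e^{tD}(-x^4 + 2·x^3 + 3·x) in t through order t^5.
- t^{4} + t^{3} \left(2 - 4 x\right) - 6 t^{2} x \left(x - 1\right) + t \left(- 4 x^{3} + 6 x^{2} + 3\right) - x^{4} + 2 x^{3} + 3 x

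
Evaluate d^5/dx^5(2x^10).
60480 x^{5}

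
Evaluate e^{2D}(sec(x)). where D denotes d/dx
\sec{\left(x + 2 \right)}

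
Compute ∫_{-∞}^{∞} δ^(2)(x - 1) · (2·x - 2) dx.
0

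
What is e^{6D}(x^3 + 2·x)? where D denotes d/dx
x^{3} + 18 x^{2} + 110 x + 228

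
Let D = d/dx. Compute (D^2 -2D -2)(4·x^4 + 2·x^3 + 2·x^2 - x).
- 8 x^{4} - 36 x^{3} + 32 x^{2} + 6 x + 6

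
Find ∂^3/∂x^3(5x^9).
2520 x^{6}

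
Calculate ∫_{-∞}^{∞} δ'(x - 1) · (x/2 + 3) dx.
- \frac{1}{2}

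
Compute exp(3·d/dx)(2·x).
2 x + 6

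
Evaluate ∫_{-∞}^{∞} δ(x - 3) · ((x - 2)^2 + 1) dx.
2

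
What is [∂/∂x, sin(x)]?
\cos{\left(x \right)}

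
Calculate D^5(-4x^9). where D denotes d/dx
- 60480 x^{4}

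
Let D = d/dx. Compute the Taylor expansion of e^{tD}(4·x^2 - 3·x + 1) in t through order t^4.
4 t^{2} + t \left(8 x - 3\right) + 4 x^{2} - 3 x + 1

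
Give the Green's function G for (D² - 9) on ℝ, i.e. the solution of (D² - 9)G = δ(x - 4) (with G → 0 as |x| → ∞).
-\frac{e^{-3|x - 4|}}{6}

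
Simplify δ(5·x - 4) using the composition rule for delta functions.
\frac{\delta(x - 4/5)}{5}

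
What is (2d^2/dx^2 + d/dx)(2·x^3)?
6 x \left(x + 4\right)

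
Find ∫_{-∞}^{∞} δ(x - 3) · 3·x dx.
9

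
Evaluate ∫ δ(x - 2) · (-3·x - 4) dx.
-10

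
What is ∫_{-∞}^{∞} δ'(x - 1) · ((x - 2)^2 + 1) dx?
2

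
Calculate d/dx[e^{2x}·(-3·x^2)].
6 x \left(- x - 1\right) e^{2 x}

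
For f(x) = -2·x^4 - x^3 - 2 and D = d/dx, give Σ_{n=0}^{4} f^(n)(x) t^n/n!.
- 2 t^{4} - t^{3} \left(8 x + 1\right) - 3 t^{2} x \left(4 x + 1\right) - t x^{2} \left(8 x + 3\right) - 2 x^{4} - x^{3} - 2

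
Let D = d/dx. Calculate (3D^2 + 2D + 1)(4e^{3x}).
136 e^{3 x}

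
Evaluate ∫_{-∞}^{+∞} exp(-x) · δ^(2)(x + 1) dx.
e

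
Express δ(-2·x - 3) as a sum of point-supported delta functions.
\frac{\delta(x + 3/2)}{2}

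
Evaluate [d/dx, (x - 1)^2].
2 x - 2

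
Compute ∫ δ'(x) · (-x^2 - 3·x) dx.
3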